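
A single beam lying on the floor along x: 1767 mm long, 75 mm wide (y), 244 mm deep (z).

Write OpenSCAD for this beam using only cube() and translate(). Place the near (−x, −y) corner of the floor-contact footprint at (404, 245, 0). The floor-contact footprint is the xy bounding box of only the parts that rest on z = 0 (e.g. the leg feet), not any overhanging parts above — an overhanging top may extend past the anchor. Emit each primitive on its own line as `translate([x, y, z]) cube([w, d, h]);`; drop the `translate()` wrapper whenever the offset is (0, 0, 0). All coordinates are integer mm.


translate([404, 245, 0]) cube([1767, 75, 244]);


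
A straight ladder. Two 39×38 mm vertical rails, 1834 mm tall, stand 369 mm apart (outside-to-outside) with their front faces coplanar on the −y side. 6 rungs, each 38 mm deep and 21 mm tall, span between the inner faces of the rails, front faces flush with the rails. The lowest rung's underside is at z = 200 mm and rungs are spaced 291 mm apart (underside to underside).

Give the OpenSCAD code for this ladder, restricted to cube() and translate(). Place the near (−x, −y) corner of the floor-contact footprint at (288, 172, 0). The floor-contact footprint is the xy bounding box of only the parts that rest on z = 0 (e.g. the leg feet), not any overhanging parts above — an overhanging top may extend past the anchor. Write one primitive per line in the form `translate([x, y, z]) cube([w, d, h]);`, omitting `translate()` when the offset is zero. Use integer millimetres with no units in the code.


// rung span = 369 - 2*39 = 291
// rung[k] z = 200 + k*291
translate([288, 172, 0]) cube([39, 38, 1834]);
translate([618, 172, 0]) cube([39, 38, 1834]);
translate([327, 172, 200]) cube([291, 38, 21]);
translate([327, 172, 491]) cube([291, 38, 21]);
translate([327, 172, 782]) cube([291, 38, 21]);
translate([327, 172, 1073]) cube([291, 38, 21]);
translate([327, 172, 1364]) cube([291, 38, 21]);
translate([327, 172, 1655]) cube([291, 38, 21]);


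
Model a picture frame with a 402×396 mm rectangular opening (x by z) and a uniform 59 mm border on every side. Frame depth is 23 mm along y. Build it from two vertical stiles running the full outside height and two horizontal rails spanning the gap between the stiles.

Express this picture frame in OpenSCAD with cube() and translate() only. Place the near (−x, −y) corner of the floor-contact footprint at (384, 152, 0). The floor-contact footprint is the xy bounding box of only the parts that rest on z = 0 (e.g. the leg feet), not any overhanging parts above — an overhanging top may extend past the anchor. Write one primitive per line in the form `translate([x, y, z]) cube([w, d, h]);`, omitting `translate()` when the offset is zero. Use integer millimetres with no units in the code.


translate([384, 152, 0]) cube([59, 23, 514]);
translate([845, 152, 0]) cube([59, 23, 514]);
translate([443, 152, 0]) cube([402, 23, 59]);
translate([443, 152, 455]) cube([402, 23, 59]);


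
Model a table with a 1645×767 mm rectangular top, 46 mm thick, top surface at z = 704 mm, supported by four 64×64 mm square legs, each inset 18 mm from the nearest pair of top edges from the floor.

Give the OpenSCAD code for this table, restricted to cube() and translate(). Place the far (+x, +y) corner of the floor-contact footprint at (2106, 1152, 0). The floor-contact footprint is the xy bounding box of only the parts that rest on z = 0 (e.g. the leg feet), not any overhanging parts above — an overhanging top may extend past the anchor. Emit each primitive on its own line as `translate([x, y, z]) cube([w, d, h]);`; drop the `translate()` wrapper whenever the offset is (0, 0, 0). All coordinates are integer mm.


translate([479, 403, 658]) cube([1645, 767, 46]);
translate([497, 421, 0]) cube([64, 64, 658]);
translate([2042, 421, 0]) cube([64, 64, 658]);
translate([497, 1088, 0]) cube([64, 64, 658]);
translate([2042, 1088, 0]) cube([64, 64, 658]);


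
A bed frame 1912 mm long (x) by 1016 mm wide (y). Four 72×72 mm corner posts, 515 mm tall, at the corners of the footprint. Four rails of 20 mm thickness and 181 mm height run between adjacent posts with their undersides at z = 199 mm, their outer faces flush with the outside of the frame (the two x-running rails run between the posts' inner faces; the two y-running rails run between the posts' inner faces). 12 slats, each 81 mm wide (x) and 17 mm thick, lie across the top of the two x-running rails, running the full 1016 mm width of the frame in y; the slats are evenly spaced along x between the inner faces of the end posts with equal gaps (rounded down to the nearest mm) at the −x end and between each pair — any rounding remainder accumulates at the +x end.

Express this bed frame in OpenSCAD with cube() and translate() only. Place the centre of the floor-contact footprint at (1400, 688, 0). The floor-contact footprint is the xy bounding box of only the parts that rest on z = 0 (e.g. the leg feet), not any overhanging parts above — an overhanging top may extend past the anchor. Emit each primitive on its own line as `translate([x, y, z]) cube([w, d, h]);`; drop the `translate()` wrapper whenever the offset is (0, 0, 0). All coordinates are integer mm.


// slat z = rail_z + rail_h = 199 + 181 = 380
// slat gap = ⌊(1768 − 12·81) / 13⌋ = 61
translate([444, 180, 0]) cube([72, 72, 515]);
translate([444, 1124, 0]) cube([72, 72, 515]);
translate([2284, 180, 0]) cube([72, 72, 515]);
translate([2284, 1124, 0]) cube([72, 72, 515]);
translate([516, 180, 199]) cube([1768, 20, 181]);
translate([516, 1176, 199]) cube([1768, 20, 181]);
translate([444, 252, 199]) cube([20, 872, 181]);
translate([2336, 252, 199]) cube([20, 872, 181]);
translate([577, 180, 380]) cube([81, 1016, 17]);
translate([719, 180, 380]) cube([81, 1016, 17]);
translate([861, 180, 380]) cube([81, 1016, 17]);
translate([1003, 180, 380]) cube([81, 1016, 17]);
translate([1145, 180, 380]) cube([81, 1016, 17]);
translate([1287, 180, 380]) cube([81, 1016, 17]);
translate([1429, 180, 380]) cube([81, 1016, 17]);
translate([1571, 180, 380]) cube([81, 1016, 17]);
translate([1713, 180, 380]) cube([81, 1016, 17]);
translate([1855, 180, 380]) cube([81, 1016, 17]);
translate([1997, 180, 380]) cube([81, 1016, 17]);
translate([2139, 180, 380]) cube([81, 1016, 17]);


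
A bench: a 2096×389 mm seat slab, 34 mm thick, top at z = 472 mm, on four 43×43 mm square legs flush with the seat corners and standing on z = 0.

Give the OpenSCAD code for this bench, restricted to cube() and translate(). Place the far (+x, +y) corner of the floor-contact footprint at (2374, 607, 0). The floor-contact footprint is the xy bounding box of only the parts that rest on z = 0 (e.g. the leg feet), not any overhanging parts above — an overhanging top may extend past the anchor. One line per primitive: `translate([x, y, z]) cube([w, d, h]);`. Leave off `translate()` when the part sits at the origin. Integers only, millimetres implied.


translate([278, 218, 438]) cube([2096, 389, 34]);
translate([278, 218, 0]) cube([43, 43, 438]);
translate([278, 564, 0]) cube([43, 43, 438]);
translate([2331, 218, 0]) cube([43, 43, 438]);
translate([2331, 564, 0]) cube([43, 43, 438]);


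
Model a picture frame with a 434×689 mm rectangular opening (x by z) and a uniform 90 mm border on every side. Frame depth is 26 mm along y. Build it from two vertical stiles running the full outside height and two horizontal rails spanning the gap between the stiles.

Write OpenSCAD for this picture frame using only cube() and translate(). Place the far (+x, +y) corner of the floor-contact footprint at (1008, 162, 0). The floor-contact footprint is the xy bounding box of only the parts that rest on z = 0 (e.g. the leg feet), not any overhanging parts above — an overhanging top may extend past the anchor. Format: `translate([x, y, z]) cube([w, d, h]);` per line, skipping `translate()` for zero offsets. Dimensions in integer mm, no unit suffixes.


translate([394, 136, 0]) cube([90, 26, 869]);
translate([918, 136, 0]) cube([90, 26, 869]);
translate([484, 136, 0]) cube([434, 26, 90]);
translate([484, 136, 779]) cube([434, 26, 90]);


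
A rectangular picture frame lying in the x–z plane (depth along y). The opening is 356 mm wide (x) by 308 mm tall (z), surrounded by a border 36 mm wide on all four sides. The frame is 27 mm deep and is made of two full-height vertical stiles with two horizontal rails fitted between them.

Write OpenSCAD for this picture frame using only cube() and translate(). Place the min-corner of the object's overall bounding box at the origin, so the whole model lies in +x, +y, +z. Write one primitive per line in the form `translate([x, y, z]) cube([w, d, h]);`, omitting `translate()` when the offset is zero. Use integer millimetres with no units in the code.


cube([36, 27, 380]);
translate([392, 0, 0]) cube([36, 27, 380]);
translate([36, 0, 0]) cube([356, 27, 36]);
translate([36, 0, 344]) cube([356, 27, 36]);


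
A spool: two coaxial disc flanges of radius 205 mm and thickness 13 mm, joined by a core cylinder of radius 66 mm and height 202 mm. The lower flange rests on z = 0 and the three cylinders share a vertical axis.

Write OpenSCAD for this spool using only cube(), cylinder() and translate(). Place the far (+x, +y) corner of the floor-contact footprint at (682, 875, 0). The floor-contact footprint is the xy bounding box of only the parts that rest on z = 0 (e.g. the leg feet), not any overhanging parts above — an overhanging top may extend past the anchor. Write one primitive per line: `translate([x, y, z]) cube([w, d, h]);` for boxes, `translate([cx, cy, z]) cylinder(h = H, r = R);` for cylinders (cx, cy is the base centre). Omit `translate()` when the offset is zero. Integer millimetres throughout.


translate([477, 670, 0]) cylinder(h = 13, r = 205);
translate([477, 670, 13]) cylinder(h = 202, r = 66);
translate([477, 670, 215]) cylinder(h = 13, r = 205);


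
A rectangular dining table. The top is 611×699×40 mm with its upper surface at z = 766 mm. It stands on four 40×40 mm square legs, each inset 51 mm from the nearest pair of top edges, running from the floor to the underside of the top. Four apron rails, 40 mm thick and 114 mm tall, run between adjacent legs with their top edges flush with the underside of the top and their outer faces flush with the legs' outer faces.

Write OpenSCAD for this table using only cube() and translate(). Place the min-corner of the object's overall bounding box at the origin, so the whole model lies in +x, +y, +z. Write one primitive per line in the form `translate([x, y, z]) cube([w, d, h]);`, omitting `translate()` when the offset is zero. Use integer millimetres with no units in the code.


translate([0, 0, 726]) cube([611, 699, 40]);
translate([51, 51, 0]) cube([40, 40, 726]);
translate([520, 51, 0]) cube([40, 40, 726]);
translate([51, 608, 0]) cube([40, 40, 726]);
translate([520, 608, 0]) cube([40, 40, 726]);
translate([91, 51, 612]) cube([429, 40, 114]);
translate([91, 608, 612]) cube([429, 40, 114]);
translate([51, 91, 612]) cube([40, 517, 114]);
translate([520, 91, 612]) cube([40, 517, 114]);


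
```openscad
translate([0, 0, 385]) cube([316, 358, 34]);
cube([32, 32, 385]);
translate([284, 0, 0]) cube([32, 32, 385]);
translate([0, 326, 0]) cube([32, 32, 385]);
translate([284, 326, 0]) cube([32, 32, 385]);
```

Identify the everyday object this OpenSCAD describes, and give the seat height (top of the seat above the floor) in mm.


A stool. The seat height is 419 mm.

A 316×358×34 slab at z = 385 on four corner posts — a stool. The seat top is 385 + 34 = 419 mm.


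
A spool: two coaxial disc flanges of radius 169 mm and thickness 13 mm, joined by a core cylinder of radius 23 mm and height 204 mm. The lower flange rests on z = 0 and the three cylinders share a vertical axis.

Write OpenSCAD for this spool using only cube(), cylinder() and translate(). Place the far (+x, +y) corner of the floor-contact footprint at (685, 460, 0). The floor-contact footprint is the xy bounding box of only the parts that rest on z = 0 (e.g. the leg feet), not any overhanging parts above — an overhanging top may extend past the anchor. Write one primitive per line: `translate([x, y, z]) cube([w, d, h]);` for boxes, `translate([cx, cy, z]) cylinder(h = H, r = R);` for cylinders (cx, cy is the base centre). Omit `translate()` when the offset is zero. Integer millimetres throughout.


translate([516, 291, 0]) cylinder(h = 13, r = 169);
translate([516, 291, 13]) cylinder(h = 204, r = 23);
translate([516, 291, 217]) cylinder(h = 13, r = 169);


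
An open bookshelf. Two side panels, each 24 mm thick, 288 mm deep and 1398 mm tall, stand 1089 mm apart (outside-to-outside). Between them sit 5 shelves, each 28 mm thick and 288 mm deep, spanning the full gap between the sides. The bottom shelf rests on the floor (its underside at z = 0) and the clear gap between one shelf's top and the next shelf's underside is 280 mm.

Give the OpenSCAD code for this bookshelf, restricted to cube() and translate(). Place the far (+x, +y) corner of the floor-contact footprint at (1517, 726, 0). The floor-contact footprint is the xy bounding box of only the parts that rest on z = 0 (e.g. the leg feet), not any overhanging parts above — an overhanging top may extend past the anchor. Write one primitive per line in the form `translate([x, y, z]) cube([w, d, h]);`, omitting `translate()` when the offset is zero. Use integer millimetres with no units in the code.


translate([428, 438, 0]) cube([24, 288, 1398]);
translate([1493, 438, 0]) cube([24, 288, 1398]);
translate([452, 438, 0]) cube([1041, 288, 28]);
translate([452, 438, 308]) cube([1041, 288, 28]);
translate([452, 438, 616]) cube([1041, 288, 28]);
translate([452, 438, 924]) cube([1041, 288, 28]);
translate([452, 438, 1232]) cube([1041, 288, 28]);


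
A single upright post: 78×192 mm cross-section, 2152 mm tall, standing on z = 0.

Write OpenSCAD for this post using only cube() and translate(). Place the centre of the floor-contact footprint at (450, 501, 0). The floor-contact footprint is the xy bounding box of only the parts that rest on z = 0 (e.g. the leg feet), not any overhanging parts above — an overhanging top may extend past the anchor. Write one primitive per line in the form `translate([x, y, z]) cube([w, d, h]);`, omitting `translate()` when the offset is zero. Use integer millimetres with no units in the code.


translate([411, 405, 0]) cube([78, 192, 2152]);


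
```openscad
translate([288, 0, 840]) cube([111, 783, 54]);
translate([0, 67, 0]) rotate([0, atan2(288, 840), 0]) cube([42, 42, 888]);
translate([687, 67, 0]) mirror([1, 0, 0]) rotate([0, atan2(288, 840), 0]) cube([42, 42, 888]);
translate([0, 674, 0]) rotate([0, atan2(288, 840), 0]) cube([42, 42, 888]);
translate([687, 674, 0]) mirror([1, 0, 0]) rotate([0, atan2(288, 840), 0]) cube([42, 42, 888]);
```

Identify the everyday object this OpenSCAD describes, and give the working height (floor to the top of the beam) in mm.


A sawhorse. The overall height is 894 mm.

A beam across two mirrored pairs of raked legs — a sawhorse. The beam's underside is at z = 840 (matching the legs' vertical rise in atan2(288, 840)) and the beam is 54 mm tall, so its top is at 840 + 54 = 894 mm. The raked legs top out at the beam's underside, so that is the highest point.


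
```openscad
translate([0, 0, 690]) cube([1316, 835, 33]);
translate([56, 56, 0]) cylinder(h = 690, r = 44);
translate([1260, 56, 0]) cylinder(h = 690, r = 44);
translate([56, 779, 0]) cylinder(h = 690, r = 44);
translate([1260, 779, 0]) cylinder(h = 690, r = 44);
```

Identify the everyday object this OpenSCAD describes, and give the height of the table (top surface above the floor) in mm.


A table. The table height is 723 mm.

A 1316×835×33 slab sits at z = 690 on four Ø88 mm round legs — a table. The top surface is at 690 + 33 = 723 mm.


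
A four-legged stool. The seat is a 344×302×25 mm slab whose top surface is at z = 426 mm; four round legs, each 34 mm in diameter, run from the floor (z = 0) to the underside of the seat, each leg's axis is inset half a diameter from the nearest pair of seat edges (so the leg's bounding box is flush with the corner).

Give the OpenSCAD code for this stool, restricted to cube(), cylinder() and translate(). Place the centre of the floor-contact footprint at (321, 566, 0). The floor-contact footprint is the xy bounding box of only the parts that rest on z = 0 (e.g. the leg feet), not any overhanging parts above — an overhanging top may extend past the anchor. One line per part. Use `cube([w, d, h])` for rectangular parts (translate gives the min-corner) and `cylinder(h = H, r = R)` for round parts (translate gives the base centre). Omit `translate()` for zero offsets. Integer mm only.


translate([149, 415, 401]) cube([344, 302, 25]);
translate([166, 432, 0]) cylinder(h = 401, r = 17);
translate([476, 432, 0]) cylinder(h = 401, r = 17);
translate([166, 700, 0]) cylinder(h = 401, r = 17);
translate([476, 700, 0]) cylinder(h = 401, r = 17);


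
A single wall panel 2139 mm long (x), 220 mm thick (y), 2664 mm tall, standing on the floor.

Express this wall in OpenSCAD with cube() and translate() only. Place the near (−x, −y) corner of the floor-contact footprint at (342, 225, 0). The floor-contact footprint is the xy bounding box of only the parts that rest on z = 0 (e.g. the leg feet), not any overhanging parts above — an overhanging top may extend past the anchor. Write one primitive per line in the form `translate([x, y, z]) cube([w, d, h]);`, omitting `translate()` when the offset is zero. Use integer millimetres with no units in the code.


translate([342, 225, 0]) cube([2139, 220, 2664]);


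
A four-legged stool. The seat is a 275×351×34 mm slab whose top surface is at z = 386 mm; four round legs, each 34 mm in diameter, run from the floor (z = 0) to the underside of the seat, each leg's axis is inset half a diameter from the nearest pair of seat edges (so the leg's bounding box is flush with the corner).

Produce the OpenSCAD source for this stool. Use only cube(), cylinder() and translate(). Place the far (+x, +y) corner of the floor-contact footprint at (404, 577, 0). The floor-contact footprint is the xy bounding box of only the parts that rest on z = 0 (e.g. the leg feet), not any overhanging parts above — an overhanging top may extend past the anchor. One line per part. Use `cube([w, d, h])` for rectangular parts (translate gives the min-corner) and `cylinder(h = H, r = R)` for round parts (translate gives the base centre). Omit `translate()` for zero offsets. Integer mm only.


translate([129, 226, 352]) cube([275, 351, 34]);
translate([146, 243, 0]) cylinder(h = 352, r = 17);
translate([387, 243, 0]) cylinder(h = 352, r = 17);
translate([146, 560, 0]) cylinder(h = 352, r = 17);
translate([387, 560, 0]) cylinder(h = 352, r = 17);


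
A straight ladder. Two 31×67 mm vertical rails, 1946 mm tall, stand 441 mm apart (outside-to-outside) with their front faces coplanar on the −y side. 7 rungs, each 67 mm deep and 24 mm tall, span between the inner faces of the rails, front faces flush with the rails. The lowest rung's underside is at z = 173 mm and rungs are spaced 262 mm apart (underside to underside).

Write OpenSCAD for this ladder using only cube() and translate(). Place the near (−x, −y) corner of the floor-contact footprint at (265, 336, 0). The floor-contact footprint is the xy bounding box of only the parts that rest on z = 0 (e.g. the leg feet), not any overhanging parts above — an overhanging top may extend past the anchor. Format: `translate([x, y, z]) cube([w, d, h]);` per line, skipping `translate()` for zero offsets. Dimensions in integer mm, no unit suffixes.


translate([265, 336, 0]) cube([31, 67, 1946]);
translate([675, 336, 0]) cube([31, 67, 1946]);
translate([296, 336, 173]) cube([379, 67, 24]);
translate([296, 336, 435]) cube([379, 67, 24]);
translate([296, 336, 697]) cube([379, 67, 24]);
translate([296, 336, 959]) cube([379, 67, 24]);
translate([296, 336, 1221]) cube([379, 67, 24]);
translate([296, 336, 1483]) cube([379, 67, 24]);
translate([296, 336, 1745]) cube([379, 67, 24]);


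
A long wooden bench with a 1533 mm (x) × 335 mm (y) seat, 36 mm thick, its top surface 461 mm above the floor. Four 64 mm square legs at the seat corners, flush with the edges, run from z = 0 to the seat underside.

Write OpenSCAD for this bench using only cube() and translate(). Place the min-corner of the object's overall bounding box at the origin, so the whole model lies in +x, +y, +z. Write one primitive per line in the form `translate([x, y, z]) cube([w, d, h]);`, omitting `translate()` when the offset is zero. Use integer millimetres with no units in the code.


translate([0, 0, 425]) cube([1533, 335, 36]);
cube([64, 64, 425]);
translate([0, 271, 0]) cube([64, 64, 425]);
translate([1469, 0, 0]) cube([64, 64, 425]);
translate([1469, 271, 0]) cube([64, 64, 425]);


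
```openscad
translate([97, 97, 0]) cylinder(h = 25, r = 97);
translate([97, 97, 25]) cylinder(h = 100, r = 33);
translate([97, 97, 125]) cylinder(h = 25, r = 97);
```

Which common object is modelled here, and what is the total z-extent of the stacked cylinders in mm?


A spool. The overall height is 150 mm.

Three coaxial cylinders, large–small–large — a spool. Two 25 mm flanges and a 100 mm core give 25 + 100 + 25 = 150 mm.


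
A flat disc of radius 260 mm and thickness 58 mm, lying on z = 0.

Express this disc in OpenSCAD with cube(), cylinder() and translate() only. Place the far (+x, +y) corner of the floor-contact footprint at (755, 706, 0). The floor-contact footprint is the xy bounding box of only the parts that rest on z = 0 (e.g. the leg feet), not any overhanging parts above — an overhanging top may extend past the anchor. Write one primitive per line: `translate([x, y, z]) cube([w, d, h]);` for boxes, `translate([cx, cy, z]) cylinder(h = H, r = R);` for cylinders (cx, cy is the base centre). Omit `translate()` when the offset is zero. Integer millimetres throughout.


translate([495, 446, 0]) cylinder(h = 58, r = 260);


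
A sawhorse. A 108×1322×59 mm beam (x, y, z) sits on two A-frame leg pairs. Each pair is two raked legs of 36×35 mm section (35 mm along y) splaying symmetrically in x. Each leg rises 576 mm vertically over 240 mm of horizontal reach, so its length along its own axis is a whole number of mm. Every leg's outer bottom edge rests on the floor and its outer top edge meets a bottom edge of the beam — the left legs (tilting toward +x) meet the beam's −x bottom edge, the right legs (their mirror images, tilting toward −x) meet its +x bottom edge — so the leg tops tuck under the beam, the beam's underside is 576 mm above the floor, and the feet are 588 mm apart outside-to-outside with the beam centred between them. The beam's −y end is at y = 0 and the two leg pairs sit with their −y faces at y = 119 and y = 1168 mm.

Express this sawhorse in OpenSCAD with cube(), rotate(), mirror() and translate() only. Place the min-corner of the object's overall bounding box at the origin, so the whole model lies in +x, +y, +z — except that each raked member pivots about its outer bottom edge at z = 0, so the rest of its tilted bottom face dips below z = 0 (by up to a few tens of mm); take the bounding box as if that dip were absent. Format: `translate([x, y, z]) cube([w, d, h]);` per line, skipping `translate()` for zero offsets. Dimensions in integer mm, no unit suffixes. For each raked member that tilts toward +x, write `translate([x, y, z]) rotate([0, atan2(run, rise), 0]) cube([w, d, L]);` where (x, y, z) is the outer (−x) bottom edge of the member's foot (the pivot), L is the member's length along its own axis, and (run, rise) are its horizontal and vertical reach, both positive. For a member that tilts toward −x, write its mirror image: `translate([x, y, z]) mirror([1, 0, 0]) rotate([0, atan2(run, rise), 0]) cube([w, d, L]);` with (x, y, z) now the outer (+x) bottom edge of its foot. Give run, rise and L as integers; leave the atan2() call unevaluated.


translate([240, 0, 576]) cube([108, 1322, 59]);
translate([0, 119, 0]) rotate([0, atan2(240, 576), 0]) cube([36, 35, 624]);
translate([588, 119, 0]) mirror([1, 0, 0]) rotate([0, atan2(240, 576), 0]) cube([36, 35, 624]);
translate([0, 1168, 0]) rotate([0, atan2(240, 576), 0]) cube([36, 35, 624]);
translate([588, 1168, 0]) mirror([1, 0, 0]) rotate([0, atan2(240, 576), 0]) cube([36, 35, 624]);


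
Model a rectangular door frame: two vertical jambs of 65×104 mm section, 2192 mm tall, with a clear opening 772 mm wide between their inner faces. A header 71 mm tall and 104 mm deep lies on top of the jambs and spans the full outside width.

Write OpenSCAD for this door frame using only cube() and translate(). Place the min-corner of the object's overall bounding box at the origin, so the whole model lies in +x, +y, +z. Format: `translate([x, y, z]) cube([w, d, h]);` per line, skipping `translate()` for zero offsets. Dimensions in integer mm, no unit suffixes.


cube([65, 104, 2192]);
translate([837, 0, 0]) cube([65, 104, 2192]);
translate([0, 0, 2192]) cube([902, 104, 71]);


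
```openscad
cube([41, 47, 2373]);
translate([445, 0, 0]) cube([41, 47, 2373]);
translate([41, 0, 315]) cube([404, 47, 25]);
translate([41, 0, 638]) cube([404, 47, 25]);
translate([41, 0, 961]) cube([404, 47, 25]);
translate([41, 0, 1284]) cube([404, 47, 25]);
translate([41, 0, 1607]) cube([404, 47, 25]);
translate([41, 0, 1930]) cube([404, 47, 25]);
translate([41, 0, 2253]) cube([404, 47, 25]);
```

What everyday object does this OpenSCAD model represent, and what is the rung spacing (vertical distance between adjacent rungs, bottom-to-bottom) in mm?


A ladder. The rung spacing is 323 mm.

Two tall 41×47 posts with 7 short bars between them — a ladder. Adjacent rungs sit at z = 315 and z = 638, so the spacing is 638 − 315 = 323 mm.


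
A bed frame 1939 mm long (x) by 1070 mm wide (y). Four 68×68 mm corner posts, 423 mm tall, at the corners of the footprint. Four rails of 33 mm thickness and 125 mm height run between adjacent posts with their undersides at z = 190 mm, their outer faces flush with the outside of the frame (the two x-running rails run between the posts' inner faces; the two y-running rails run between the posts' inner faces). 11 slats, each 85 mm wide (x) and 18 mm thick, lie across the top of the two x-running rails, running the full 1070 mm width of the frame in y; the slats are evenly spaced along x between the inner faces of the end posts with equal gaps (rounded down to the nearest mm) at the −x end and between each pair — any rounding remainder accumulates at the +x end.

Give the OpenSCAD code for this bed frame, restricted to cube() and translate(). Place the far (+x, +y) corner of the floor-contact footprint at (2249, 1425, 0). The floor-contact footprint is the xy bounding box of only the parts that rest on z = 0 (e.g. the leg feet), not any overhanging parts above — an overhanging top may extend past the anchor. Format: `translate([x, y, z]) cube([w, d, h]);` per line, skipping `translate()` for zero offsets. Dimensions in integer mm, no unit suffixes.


translate([310, 355, 0]) cube([68, 68, 423]);
translate([310, 1357, 0]) cube([68, 68, 423]);
translate([2181, 355, 0]) cube([68, 68, 423]);
translate([2181, 1357, 0]) cube([68, 68, 423]);
translate([378, 355, 190]) cube([1803, 33, 125]);
translate([378, 1392, 190]) cube([1803, 33, 125]);
translate([310, 423, 190]) cube([33, 934, 125]);
translate([2216, 423, 190]) cube([33, 934, 125]);
translate([450, 355, 315]) cube([85, 1070, 18]);
translate([607, 355, 315]) cube([85, 1070, 18]);
translate([764, 355, 315]) cube([85, 1070, 18]);
translate([921, 355, 315]) cube([85, 1070, 18]);
translate([1078, 355, 315]) cube([85, 1070, 18]);
translate([1235, 355, 315]) cube([85, 1070, 18]);
translate([1392, 355, 315]) cube([85, 1070, 18]);
translate([1549, 355, 315]) cube([85, 1070, 18]);
translate([1706, 355, 315]) cube([85, 1070, 18]);
translate([1863, 355, 315]) cube([85, 1070, 18]);
translate([2020, 355, 315]) cube([85, 1070, 18]);


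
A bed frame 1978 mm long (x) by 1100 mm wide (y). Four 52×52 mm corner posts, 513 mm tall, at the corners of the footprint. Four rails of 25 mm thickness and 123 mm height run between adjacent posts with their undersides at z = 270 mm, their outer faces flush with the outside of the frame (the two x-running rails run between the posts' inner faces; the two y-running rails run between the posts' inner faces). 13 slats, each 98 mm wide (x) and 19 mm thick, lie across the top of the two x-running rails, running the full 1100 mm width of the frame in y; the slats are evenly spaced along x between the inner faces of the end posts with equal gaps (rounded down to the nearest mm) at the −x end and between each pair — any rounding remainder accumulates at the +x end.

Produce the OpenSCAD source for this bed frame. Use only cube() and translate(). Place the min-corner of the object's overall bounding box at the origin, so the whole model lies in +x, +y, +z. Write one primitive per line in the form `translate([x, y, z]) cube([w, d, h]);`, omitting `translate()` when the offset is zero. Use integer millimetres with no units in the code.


cube([52, 52, 513]);
translate([0, 1048, 0]) cube([52, 52, 513]);
translate([1926, 0, 0]) cube([52, 52, 513]);
translate([1926, 1048, 0]) cube([52, 52, 513]);
translate([52, 0, 270]) cube([1874, 25, 123]);
translate([52, 1075, 270]) cube([1874, 25, 123]);
translate([0, 52, 270]) cube([25, 996, 123]);
translate([1953, 52, 270]) cube([25, 996, 123]);
translate([94, 0, 393]) cube([98, 1100, 19]);
translate([234, 0, 393]) cube([98, 1100, 19]);
translate([374, 0, 393]) cube([98, 1100, 19]);
translate([514, 0, 393]) cube([98, 1100, 19]);
translate([654, 0, 393]) cube([98, 1100, 19]);
translate([794, 0, 393]) cube([98, 1100, 19]);
translate([934, 0, 393]) cube([98, 1100, 19]);
translate([1074, 0, 393]) cube([98, 1100, 19]);
translate([1214, 0, 393]) cube([98, 1100, 19]);
translate([1354, 0, 393]) cube([98, 1100, 19]);
translate([1494, 0, 393]) cube([98, 1100, 19]);
translate([1634, 0, 393]) cube([98, 1100, 19]);
translate([1774, 0, 393]) cube([98, 1100, 19]);


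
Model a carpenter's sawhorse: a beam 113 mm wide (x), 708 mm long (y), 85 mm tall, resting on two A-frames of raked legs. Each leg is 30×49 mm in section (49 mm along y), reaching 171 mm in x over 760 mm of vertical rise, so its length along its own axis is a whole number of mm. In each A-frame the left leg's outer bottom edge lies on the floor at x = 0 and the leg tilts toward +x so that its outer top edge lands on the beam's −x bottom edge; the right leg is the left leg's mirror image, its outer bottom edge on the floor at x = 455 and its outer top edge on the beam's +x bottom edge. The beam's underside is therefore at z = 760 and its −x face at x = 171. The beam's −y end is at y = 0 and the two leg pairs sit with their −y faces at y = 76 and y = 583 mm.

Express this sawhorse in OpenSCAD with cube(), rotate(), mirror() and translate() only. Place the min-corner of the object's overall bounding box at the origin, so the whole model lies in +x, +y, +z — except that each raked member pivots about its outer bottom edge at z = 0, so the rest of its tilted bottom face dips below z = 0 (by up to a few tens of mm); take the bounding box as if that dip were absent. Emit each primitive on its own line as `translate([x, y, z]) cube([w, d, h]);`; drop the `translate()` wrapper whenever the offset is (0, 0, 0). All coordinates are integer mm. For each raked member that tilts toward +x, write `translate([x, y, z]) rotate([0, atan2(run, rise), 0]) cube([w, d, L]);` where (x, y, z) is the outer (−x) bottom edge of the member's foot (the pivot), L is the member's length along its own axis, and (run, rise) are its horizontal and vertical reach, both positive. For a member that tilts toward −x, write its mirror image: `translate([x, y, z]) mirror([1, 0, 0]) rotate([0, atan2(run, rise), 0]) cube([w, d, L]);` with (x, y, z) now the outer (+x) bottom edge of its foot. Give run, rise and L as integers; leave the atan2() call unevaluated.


translate([171, 0, 760]) cube([113, 708, 85]);
translate([0, 76, 0]) rotate([0, atan2(171, 760), 0]) cube([30, 49, 779]);
translate([455, 76, 0]) mirror([1, 0, 0]) rotate([0, atan2(171, 760), 0]) cube([30, 49, 779]);
translate([0, 583, 0]) rotate([0, atan2(171, 760), 0]) cube([30, 49, 779]);
translate([455, 583, 0]) mirror([1, 0, 0]) rotate([0, atan2(171, 760), 0]) cube([30, 49, 779]);


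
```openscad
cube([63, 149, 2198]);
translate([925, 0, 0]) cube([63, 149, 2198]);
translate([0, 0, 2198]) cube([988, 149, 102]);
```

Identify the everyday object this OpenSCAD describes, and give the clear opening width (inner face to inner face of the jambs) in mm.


A door frame. The clear opening width is 862 mm.

Two 2198 mm tall posts with a header on top — a door frame. The left jamb is 63 mm wide at x = 0; the right jamb starts at x = 925. The clear opening is 925 − 63 = 862 mm.


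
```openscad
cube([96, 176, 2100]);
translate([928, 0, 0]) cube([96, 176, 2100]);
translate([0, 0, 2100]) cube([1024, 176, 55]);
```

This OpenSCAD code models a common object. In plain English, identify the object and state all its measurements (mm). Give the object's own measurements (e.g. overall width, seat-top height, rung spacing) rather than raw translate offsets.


A door frame. The clear opening is 832 mm wide and 2100 mm high. Two 96 mm wide jambs, 176 mm deep, stand either side of the opening from the floor to the top of the opening. A 55 mm thick head sits across the top of both jambs, spanning the full outside width of the frame.


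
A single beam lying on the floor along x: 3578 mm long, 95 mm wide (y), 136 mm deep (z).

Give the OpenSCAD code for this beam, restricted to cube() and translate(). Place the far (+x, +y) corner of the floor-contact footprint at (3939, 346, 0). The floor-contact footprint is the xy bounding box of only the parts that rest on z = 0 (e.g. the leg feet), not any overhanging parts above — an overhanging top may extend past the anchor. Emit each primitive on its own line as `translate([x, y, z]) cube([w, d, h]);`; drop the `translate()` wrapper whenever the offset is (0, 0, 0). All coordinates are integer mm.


translate([361, 251, 0]) cube([3578, 95, 136]);


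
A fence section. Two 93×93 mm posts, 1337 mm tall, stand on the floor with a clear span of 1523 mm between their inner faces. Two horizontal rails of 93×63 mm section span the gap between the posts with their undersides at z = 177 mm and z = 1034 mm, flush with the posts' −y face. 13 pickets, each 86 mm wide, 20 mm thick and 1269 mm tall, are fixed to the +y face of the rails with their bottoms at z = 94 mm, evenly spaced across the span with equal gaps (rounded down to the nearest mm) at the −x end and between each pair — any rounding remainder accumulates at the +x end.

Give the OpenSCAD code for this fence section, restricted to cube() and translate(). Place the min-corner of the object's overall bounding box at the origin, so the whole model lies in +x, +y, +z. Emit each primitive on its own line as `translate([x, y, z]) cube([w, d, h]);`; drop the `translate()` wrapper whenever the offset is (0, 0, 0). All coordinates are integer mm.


cube([93, 93, 1337]);
translate([1616, 0, 0]) cube([93, 93, 1337]);
translate([93, 0, 177]) cube([1523, 93, 63]);
translate([93, 0, 1034]) cube([1523, 93, 63]);
translate([121, 93, 94]) cube([86, 20, 1269]);
translate([235, 93, 94]) cube([86, 20, 1269]);
translate([349, 93, 94]) cube([86, 20, 1269]);
translate([463, 93, 94]) cube([86, 20, 1269]);
translate([577, 93, 94]) cube([86, 20, 1269]);
translate([691, 93, 94]) cube([86, 20, 1269]);
translate([805, 93, 94]) cube([86, 20, 1269]);
translate([919, 93, 94]) cube([86, 20, 1269]);
translate([1033, 93, 94]) cube([86, 20, 1269]);
translate([1147, 93, 94]) cube([86, 20, 1269]);
translate([1261, 93, 94]) cube([86, 20, 1269]);
translate([1375, 93, 94]) cube([86, 20, 1269]);
translate([1489, 93, 94]) cube([86, 20, 1269]);


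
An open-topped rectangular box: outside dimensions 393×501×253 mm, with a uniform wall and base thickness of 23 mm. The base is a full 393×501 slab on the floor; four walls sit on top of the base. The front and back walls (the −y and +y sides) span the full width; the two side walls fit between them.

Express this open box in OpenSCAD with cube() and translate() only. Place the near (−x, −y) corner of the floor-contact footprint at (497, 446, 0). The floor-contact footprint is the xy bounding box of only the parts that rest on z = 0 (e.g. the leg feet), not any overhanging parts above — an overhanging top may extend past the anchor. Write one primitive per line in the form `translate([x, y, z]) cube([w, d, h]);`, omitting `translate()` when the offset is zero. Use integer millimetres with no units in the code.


translate([497, 446, 0]) cube([393, 501, 23]);
translate([497, 446, 23]) cube([393, 23, 230]);
translate([497, 924, 23]) cube([393, 23, 230]);
translate([497, 469, 23]) cube([23, 455, 230]);
translate([867, 469, 23]) cube([23, 455, 230]);


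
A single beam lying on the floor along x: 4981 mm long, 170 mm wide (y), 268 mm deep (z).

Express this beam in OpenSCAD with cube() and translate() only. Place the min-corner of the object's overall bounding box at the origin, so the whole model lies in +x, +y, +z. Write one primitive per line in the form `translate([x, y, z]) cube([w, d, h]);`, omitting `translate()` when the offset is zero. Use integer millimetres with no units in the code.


cube([4981, 170, 268]);


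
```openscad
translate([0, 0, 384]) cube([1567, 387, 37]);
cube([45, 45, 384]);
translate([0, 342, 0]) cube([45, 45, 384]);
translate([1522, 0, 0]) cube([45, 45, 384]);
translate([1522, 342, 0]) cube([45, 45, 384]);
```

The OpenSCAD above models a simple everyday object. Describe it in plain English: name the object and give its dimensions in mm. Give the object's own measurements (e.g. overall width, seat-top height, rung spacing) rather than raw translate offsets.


A long wooden bench with a 1567 mm (x) × 387 mm (y) seat, 37 mm thick, its top surface 421 mm above the floor. Four 45 mm square legs at the seat corners, flush with the edges, run from z = 0 to the seat underside.


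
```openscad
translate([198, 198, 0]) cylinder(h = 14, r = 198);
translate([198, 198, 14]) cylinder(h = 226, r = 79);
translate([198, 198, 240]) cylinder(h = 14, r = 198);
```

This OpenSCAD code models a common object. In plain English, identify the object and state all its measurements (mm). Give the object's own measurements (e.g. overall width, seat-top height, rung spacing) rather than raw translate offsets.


A spool: two coaxial disc flanges of radius 198 mm and thickness 14 mm, joined by a core cylinder of radius 79 mm and height 226 mm. The lower flange rests on z = 0 and the three cylinders share a vertical axis.


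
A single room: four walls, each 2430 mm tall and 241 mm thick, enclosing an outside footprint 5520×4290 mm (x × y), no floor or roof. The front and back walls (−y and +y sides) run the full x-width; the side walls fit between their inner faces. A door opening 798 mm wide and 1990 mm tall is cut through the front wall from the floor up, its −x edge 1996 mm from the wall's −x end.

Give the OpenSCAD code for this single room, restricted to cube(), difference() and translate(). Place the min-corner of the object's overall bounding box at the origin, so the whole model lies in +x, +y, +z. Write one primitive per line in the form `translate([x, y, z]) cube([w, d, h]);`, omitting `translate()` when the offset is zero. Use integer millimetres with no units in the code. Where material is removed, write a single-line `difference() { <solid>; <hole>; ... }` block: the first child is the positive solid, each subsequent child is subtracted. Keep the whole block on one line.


difference() { cube([5520, 241, 2430]); translate([1996, 0, 0]) cube([798, 241, 1990]); }
translate([0, 4049, 0]) cube([5520, 241, 2430]);
translate([0, 241, 0]) cube([241, 3808, 2430]);
translate([5279, 241, 0]) cube([241, 3808, 2430]);
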